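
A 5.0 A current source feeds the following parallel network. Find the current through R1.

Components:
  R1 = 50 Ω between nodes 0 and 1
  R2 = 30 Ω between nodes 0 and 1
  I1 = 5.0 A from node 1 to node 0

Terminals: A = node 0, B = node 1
All resistors sit directly between nodes 0 and 1, so they are in parallel and share one voltage V; the full source current 5 A splits among them.
1/R_par = 1/50 + 1/30 = 0.05333 S  =>  R_par = 18.75 Ω
V = I × R_par = 5 × 18.75 = 93.75 V
I_R1 = V/R1 = 93.75/50 = 1.875 A

Final answer: 1.875 A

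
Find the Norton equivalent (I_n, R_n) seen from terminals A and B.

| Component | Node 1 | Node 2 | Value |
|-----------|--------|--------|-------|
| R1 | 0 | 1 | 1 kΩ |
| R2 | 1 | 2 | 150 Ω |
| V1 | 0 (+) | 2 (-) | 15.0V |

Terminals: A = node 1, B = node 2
Find the Thévenin equivalent first; then I_n = V_th/R_th and R_n = R_th.
Step 1 — V_th is the open-circuit voltage V_A - V_B (nothing connected across the terminals).
Nodal analysis, taking node 2 as the 0 V reference.
Source V1 fixes V_0 = 15 V.
KCL at each unknown node (sum of currents leaving = 0; resistances in Ω):
  Node 1: (V_1 - 15)/1000 + (V_1 - 0)/150 = 0
Collecting terms: 0.007667 × V_1 = 0.015  =>  V_1 = 1.957 V
V_th = V_1 - V_2 = 1.957 - 0 = 1.957 V
Step 2 — R_th: zero the source — replace V1 by a short circuit (node 2 merges into node 0) — and find the resistance seen between A (node 1) and B (node 0).
Reduce the network between node 1 (A) and node 0 (B) by series/parallel combination:
  Rp1 = R1 ‖ R2 (parallel, both between nodes 0 and 1) = 1/(1/1000 + 1/150) = 130.4 Ω
R_th = 130.4 Ω
I_n = V_th/R_th = 1.957/130.4 = 0.015 A, and R_n = R_th = 130.4 Ω

Final answer: I_n = 0.015 A, R_n = 130.4 Ω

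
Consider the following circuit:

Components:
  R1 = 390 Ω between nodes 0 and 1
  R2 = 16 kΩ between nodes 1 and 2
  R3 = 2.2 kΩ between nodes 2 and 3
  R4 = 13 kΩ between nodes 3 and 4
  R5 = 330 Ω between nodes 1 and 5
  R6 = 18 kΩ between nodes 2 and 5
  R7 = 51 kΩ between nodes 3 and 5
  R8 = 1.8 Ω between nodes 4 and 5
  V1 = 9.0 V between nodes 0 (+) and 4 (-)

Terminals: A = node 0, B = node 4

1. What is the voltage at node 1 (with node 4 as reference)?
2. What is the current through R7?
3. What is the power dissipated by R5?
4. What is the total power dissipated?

Nodal analysis, taking node 4 as the 0 V reference.
Source V1 fixes V_0 = 9 V.
KCL at each unknown node (sum of currents leaving = 0; resistances in Ω):
  Node 1: (V_1 - 9)/390 + (V_1 - V_2)/16000 + (V_1 - V_5)/330 = 0
  Node 2: (V_2 - V_1)/16000 + (V_2 - V_3)/2200 + (V_2 - V_5)/18000 = 0
  Node 3: (V_3 - V_2)/2200 + (V_3 - 0)/13000 + (V_3 - V_5)/51000 = 0
  Node 5: (V_5 - V_1)/330 + (V_5 - V_2)/18000 + (V_5 - V_3)/51000 + (V_5 - 0)/1.8 = 0
Collecting terms (coefficients in siemens):
  0.005657·V_1 - 0.0000625·V_2 - 0.00303·V_5 = 0.02308
  0.0005726·V_2 - 0.0000625·V_1 - 0.0004545·V_3 - 0.00005556·V_5 = 0
  0.0005511·V_3 - 0.0004545·V_2 - 0.00001961·V_5 = 0
  0.5587·V_5 - 0.00303·V_1 - 0.00005556·V_2 - 0.00001961·V_3 = 0
Solving these 4 simultaneous equations (Gaussian elimination) gives:
  V_1 = 4.106 V, V_2 = 1.306 V, V_3 = 1.078 V, V_5 = 0.02244 V
Part 1:
  Read off the nodal solution: V_1 = 4.106 V
Part 2:
  I_R7 = (V_3 - V_5)/R7 = (1.078 - 0.02244)/51000 = 0.0000207 A
  Magnitude: I_R7 = 0.0000207 A
Part 3:
  I_R5 = (V_1 - V_5)/R5 = (4.106 - 0.02244)/330 = 0.01237 A
  P_R5 = I_R5² × R5 = (0.01237)² × 330 = 0.05053 W
Part 4:
  Power in each resistor, P = (ΔV)²/R:
    P_R1 = (9 - 4.106)²/390 = 0.06142 W
    P_R2 = (4.106 - 1.306)²/16000 = 0.0004899 W
    P_R3 = (1.306 - 1.078)²/2200 = 0.00002363 W
    P_R4 = (1.078 - 0)²/13000 = 0.00008944 W
    P_R5 = (4.106 - 0.02244)²/330 = 0.05053 W
    P_R6 = (1.306 - 0.02244)²/18000 = 0.00009157 W
    P_R7 = (1.078 - 0.02244)²/51000 = 0.00002186 W
    P_R8 = (0 - 0.02244)²/1.8 = 0.0002797 W
  P_total = P_R1 + P_R2 + P_R3 + P_R4 + P_R5 + P_R6 + P_R7 + P_R8 = 0.1129 W

Final answers:
1. V_1 = 4.106 V
2. I_R7 = 2.07e-05 A
3. P_R5 = 0.05053 W
4. P_total = 0.1129 W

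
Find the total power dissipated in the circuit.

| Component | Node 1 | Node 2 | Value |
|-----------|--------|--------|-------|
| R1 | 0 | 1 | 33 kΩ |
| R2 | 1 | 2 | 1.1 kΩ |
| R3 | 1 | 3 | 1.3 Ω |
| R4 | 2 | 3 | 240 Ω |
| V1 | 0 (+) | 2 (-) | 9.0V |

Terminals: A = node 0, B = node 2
Nodal analysis, taking node 2 as the 0 V reference.
Source V1 fixes V_0 = 9 V.
KCL at each unknown node (sum of currents leaving = 0; resistances in Ω):
  Node 1: (V_1 - 9)/33000 + (V_1 - 0)/1100 + (V_1 - V_3)/1.3 = 0
  Node 3: (V_3 - V_1)/1.3 + (V_3 - 0)/240 = 0
Collecting terms (coefficients in siemens):
  0.7702·V_1 - 0.7692·V_3 = 0.0002727
  0.7734·V_3 - 0.7692·V_1 = 0
Determinant D = (0.7702)(0.7734) - (-0.7692)(-0.7692) = 0.003932
V_1 = [(0.0002727)(0.7734) - (-0.7692)(0)]/D = 0.05365 V
V_3 = [(0.7702)(0) - (0.0002727)(-0.7692)]/D = 0.05336 V
Power in each resistor, P = (ΔV)²/R:
  P_R1 = (9 - 0.05365)²/33000 = 0.002425 W
  P_R2 = (0.05365 - 0)²/1100 = 0.000002616 W
  P_R3 = (0.05365 - 0.05336)²/1.3 = 0.00000006426 W
  P_R4 = (0 - 0.05336)²/240 = 0.00001186 W
P_total = P_R1 + P_R2 + P_R3 + P_R4 = 0.00244 W

Final answer: 0.00244 W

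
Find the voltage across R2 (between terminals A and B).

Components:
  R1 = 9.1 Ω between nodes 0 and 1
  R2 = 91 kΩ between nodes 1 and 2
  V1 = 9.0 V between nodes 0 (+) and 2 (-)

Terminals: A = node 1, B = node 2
R1 and R2 are in series across V1 (node 0 → node 1 → node 2), and the output A–B is taken across R2, so this is a voltage divider.
Series current: I = V1/(R1 + R2) = 9/(9.1 + 91000) = 9/91010 = 0.00009889 A
V_R2 = I × R2 = V1 × R2/(R1 + R2) = 9 × 91000/91010 = 8.999 V

Final answer: 8.999 V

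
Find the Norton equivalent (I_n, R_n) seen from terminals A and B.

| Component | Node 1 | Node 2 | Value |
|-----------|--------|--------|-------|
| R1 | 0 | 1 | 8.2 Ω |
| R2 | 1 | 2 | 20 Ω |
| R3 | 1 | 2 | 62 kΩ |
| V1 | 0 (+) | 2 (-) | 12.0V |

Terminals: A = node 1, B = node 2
Find the Thévenin equivalent first; then I_n = V_th/R_th and R_n = R_th.
Step 1 — V_th is the open-circuit voltage V_A - V_B (nothing connected across the terminals).
Nodal analysis, taking node 2 as the 0 V reference.
Source V1 fixes V_0 = 12 V.
KCL at each unknown node (sum of currents leaving = 0; resistances in Ω):
  Node 1: (V_1 - 12)/8.2 + (V_1 - 0)/20 + (V_1 - 0)/62000 = 0
Collecting terms: 0.172 × V_1 = 1.463  =>  V_1 = 8.51 V
V_th = V_1 - V_2 = 8.51 - 0 = 8.51 V
Step 2 — R_th: zero the source — replace V1 by a short circuit (node 2 merges into node 0) — and find the resistance seen between A (node 1) and B (node 0).
Reduce the network between node 1 (A) and node 0 (B) by series/parallel combination:
  Rp1 = R1 ‖ R2 ‖ R3 (parallel, all between nodes 0 and 1) = 1/(1/8.2 + 1/20 + 1/62000) = 5.815 Ω
R_th = 5.815 Ω
I_n = V_th/R_th = 8.51/5.815 = 1.463 A, and R_n = R_th = 5.815 Ω

Final answer: I_n = 1.463 A, R_n = 5.815 Ω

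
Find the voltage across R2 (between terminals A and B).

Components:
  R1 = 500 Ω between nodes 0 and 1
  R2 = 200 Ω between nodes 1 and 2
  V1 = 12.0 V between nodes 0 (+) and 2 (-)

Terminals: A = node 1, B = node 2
R1 and R2 are in series across V1 (node 0 → node 1 → node 2), and the output A–B is taken across R2, so this is a voltage divider.
Series current: I = V1/(R1 + R2) = 12/(500 + 200) = 12/700 = 0.01714 A
V_R2 = I × R2 = V1 × R2/(R1 + R2) = 12 × 200/700 = 3.429 V

Final answer: 3.429 V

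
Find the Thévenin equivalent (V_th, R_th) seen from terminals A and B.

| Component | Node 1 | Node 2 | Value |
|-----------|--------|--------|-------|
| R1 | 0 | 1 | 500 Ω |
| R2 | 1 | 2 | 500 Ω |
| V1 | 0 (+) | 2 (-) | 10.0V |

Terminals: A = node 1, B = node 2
Step 1 — V_th is the open-circuit voltage V_A - V_B (nothing connected across the terminals).
Nodal analysis, taking node 2 as the 0 V reference.
Source V1 fixes V_0 = 10 V.
KCL at each unknown node (sum of currents leaving = 0; resistances in Ω):
  Node 1: (V_1 - 10)/500 + (V_1 - 0)/500 = 0
Collecting terms: 0.004 × V_1 = 0.02  =>  V_1 = 5 V
V_th = V_1 - V_2 = 5 - 0 = 5 V
Step 2 — R_th: zero the source — replace V1 by a short circuit (node 2 merges into node 0) — and find the resistance seen between A (node 1) and B (node 0).
Reduce the network between node 1 (A) and node 0 (B) by series/parallel combination:
  Rp1 = R1 ‖ R2 (parallel, both between nodes 0 and 1) = 1/(1/500 + 1/500) = 250 Ω
R_th = 250 Ω

Final answer: V_th = 5 V, R_th = 250 Ω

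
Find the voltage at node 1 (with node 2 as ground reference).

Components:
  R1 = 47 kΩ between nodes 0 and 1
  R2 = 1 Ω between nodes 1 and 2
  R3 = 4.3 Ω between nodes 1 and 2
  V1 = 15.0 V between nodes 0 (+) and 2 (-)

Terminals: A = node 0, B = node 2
Nodal analysis, taking node 2 as the 0 V reference.
Source V1 fixes V_0 = 15 V.
KCL at each unknown node (sum of currents leaving = 0; resistances in Ω):
  Node 1: (V_1 - 15)/47000 + (V_1 - 0)/1 + (V_1 - 0)/4.3 = 0
Collecting terms: 1.233 × V_1 = 0.0003191  =>  V_1 = 0.0002589 V
The requested potential is V_1 = 0.0002589 V.

Final answer: V_1 = 0.0002589 V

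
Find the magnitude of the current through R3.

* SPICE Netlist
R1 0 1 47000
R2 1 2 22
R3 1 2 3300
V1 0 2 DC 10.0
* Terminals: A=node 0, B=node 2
Nodal analysis, taking node 2 as the 0 V reference.
Source V1 fixes V_0 = 10 V.
KCL at each unknown node (sum of currents leaving = 0; resistances in Ω):
  Node 1: (V_1 - 10)/47000 + (V_1 - 0)/22 + (V_1 - 0)/3300 = 0
Collecting terms: 0.04578 × V_1 = 0.0002128  =>  V_1 = 0.004648 V
I_R3 = (V_1 - V_2)/R3 = (0.004648 - 0)/3300 = 0.000001408 A
|I_R3| = 0.000001408 A

Final answer: |I_R3| = 1.408e-06 A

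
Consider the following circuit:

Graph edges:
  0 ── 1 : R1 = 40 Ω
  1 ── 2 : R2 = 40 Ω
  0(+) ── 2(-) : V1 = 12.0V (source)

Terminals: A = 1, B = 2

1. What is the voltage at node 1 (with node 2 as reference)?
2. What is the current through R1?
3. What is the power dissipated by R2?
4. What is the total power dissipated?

Nodal analysis, taking node 2 as the 0 V reference.
Source V1 fixes V_0 = 12 V.
KCL at each unknown node (sum of currents leaving = 0; resistances in Ω):
  Node 1: (V_1 - 12)/40 + (V_1 - 0)/40 = 0
Collecting terms: 0.05 × V_1 = 0.3  =>  V_1 = 6 V
Part 1:
  Read off the nodal solution: V_1 = 6 V
Part 2:
  I_R1 = (V_0 - V_1)/R1 = (12 - 6)/40 = 0.15 A
  Magnitude: I_R1 = 0.15 A
Part 3:
  I_R2 = (V_1 - V_2)/R2 = (6 - 0)/40 = 0.15 A
  P_R2 = I_R2² × R2 = (0.15)² × 40 = 0.9 W
Part 4:
  Power in each resistor, P = (ΔV)²/R:
    P_R1 = (12 - 6)²/40 = 0.9 W
    P_R2 = (6 - 0)²/40 = 0.9 W
  P_total = P_R1 + P_R2 = 1.8 W

Final answers:
1. V_1 = 6 V
2. I_R1 = 0.15 A
3. P_R2 = 0.9 W
4. P_total = 1.8 W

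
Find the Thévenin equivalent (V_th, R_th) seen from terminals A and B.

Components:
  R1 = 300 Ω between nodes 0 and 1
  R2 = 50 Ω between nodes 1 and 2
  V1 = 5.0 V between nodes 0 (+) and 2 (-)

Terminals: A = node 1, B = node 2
Step 1 — V_th is the open-circuit voltage V_A - V_B (nothing connected across the terminals).
Nodal analysis, taking node 2 as the 0 V reference.
Source V1 fixes V_0 = 5 V.
KCL at each unknown node (sum of currents leaving = 0; resistances in Ω):
  Node 1: (V_1 - 5)/300 + (V_1 - 0)/50 = 0
Collecting terms: 0.02333 × V_1 = 0.01667  =>  V_1 = 0.7143 V
V_th = V_1 - V_2 = 0.7143 - 0 = 0.7143 V
Step 2 — R_th: zero the source — replace V1 by a short circuit (node 2 merges into node 0) — and find the resistance seen between A (node 1) and B (node 0).
Reduce the network between node 1 (A) and node 0 (B) by series/parallel combination:
  Rp1 = R1 ‖ R2 (parallel, both between nodes 0 and 1) = 1/(1/300 + 1/50) = 42.86 Ω
R_th = 42.86 Ω

Final answer: V_th = 0.7143 V, R_th = 42.86 Ω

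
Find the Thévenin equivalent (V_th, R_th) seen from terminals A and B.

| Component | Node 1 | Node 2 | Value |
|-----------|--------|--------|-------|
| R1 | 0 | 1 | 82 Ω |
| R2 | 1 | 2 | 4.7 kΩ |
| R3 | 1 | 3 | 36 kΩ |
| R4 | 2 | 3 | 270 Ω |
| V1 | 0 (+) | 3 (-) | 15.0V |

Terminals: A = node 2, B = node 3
Step 1 — V_th is the open-circuit voltage V_A - V_B (nothing connected across the terminals).
Nodal analysis, taking node 3 as the 0 V reference.
Source V1 fixes V_0 = 15 V.
KCL at each unknown node (sum of currents leaving = 0; resistances in Ω):
  Node 1: (V_1 - 15)/82 + (V_1 - V_2)/4700 + (V_1 - 0)/36000 = 0
  Node 2: (V_2 - V_1)/4700 + (V_2 - 0)/270 = 0
Collecting terms (coefficients in siemens):
  0.01244·V_1 - 0.0002128·V_2 = 0.1829
  0.003916·V_2 - 0.0002128·V_1 = 0
Determinant D = (0.01244)(0.003916) - (-0.0002128)(-0.0002128) = 0.00004866
V_1 = [(0.1829)(0.003916) - (-0.0002128)(0)]/D = 14.72 V
V_2 = [(0.01244)(0) - (0.1829)(-0.0002128)]/D = 0.7999 V
V_th = V_2 - V_3 = 0.7999 - 0 = 0.7999 V
Step 2 — R_th: zero the source — replace V1 by a short circuit (node 3 merges into node 0) — and find the resistance seen between A (node 2) and B (node 0).
Reduce the network between node 2 (A) and node 0 (B) by series/parallel combination:
  Rp1 = R1 ‖ R3 (parallel, both between nodes 0 and 1) = 1/(1/82 + 1/36000) = 81.81 Ω
  Rs1 = R2 + Rp1 (series, joined only at node 1) = 4700 + 81.81 = 4782 Ω
  Rp2 = R4 ‖ Rs1 (parallel, both between nodes 0 and 2) = 1/(1/270 + 1/4782) = 255.6 Ω
R_th = 255.6 Ω

Final answer: V_th = 0.7999 V, R_th = 255.6 Ω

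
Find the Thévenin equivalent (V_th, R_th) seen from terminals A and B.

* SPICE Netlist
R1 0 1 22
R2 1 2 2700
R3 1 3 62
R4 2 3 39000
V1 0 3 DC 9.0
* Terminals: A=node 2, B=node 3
Step 1 — V_th is the open-circuit voltage V_A - V_B (nothing connected across the terminals).
Nodal analysis, taking node 3 as the 0 V reference.
Source V1 fixes V_0 = 9 V.
KCL at each unknown node (sum of currents leaving = 0; resistances in Ω):
  Node 1: (V_1 - 9)/22 + (V_1 - V_2)/2700 + (V_1 - 0)/62 = 0
  Node 2: (V_2 - V_1)/2700 + (V_2 - 0)/39000 = 0
Collecting terms (coefficients in siemens):
  0.06195·V_1 - 0.0003704·V_2 = 0.4091
  0.000396·V_2 - 0.0003704·V_1 = 0
Determinant D = (0.06195)(0.000396) - (-0.0003704)(-0.0003704) = 0.0000244
V_1 = [(0.4091)(0.000396) - (-0.0003704)(0)]/D = 6.64 V
V_2 = [(0.06195)(0) - (0.4091)(-0.0003704)]/D = 6.21 V
V_th = V_2 - V_3 = 6.21 - 0 = 6.21 V
Step 2 — R_th: zero the source — replace V1 by a short circuit (node 3 merges into node 0) — and find the resistance seen between A (node 2) and B (node 0).
Reduce the network between node 2 (A) and node 0 (B) by series/parallel combination:
  Rp1 = R1 ‖ R3 (parallel, both between nodes 0 and 1) = 1/(1/22 + 1/62) = 16.24 Ω
  Rs1 = R2 + Rp1 (series, joined only at node 1) = 2700 + 16.24 = 2716 Ω
  Rp2 = R4 ‖ Rs1 (parallel, both between nodes 0 and 2) = 1/(1/39000 + 1/2716) = 2539 Ω
R_th = 2.539 kΩ

Final answer: V_th = 6.21 V, R_th = 2.539 kΩ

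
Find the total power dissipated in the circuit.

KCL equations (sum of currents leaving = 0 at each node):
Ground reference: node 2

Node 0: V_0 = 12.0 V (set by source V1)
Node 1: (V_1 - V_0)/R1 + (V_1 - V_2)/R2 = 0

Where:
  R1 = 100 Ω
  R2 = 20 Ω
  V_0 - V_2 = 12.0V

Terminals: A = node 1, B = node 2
Nodal analysis, taking node 2 as the 0 V reference.
Source V1 fixes V_0 = 12 V.
KCL at each unknown node (sum of currents leaving = 0; resistances in Ω):
  Node 1: (V_1 - 12)/100 + (V_1 - 0)/20 = 0
Collecting terms: 0.06 × V_1 = 0.12  =>  V_1 = 2 V
Power in each resistor, P = (ΔV)²/R:
  P_R1 = (12 - 2)²/100 = 1 W
  P_R2 = (2 - 0)²/20 = 0.2 W
P_total = P_R1 + P_R2 = 1.2 W

Final answer: 1.2 W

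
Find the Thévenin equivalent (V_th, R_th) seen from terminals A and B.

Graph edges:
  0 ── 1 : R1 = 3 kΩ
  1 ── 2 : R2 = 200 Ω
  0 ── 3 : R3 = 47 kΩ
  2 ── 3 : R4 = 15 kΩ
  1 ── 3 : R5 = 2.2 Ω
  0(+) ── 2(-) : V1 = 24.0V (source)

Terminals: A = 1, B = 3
Step 1 — V_th is the open-circuit voltage V_A - V_B (nothing connected across the terminals).
Nodal analysis, taking node 2 as the 0 V reference.
Source V1 fixes V_0 = 24 V.
KCL at each unknown node (sum of currents leaving = 0; resistances in Ω):
  Node 1: (V_1 - 24)/3000 + (V_1 - 0)/200 + (V_1 - V_3)/2.2 = 0
  Node 3: (V_3 - 24)/47000 + (V_3 - 0)/15000 + (V_3 - V_1)/2.2 = 0
Collecting terms (coefficients in siemens):
  0.4599·V_1 - 0.4545·V_3 = 0.008
  0.4546·V_3 - 0.4545·V_1 = 0.0005106
Determinant D = (0.4599)(0.4546) - (-0.4545)(-0.4545) = 0.002465
V_1 = [(0.008)(0.4546) - (-0.4545)(0.0005106)]/D = 1.57 V
V_3 = [(0.4599)(0.0005106) - (0.008)(-0.4545)]/D = 1.571 V
V_th = V_1 - V_3 = 1.57 - 1.571 = -0.0008195 V
Step 2 — R_th: zero the source — replace V1 by a short circuit (node 2 merges into node 0) — and find the resistance seen between A (node 1) and B (node 3).
Reduce the network between node 1 (A) and node 3 (B) by series/parallel combination:
  Rp1 = R1 ‖ R2 (parallel, both between nodes 0 and 1) = 1/(1/3000 + 1/200) = 187.5 Ω
  Rp2 = R3 ‖ R4 (parallel, both between nodes 0 and 3) = 1/(1/47000 + 1/15000) = 11370 Ω
  Rs1 = Rp1 + Rp2 (series, joined only at node 0) = 187.5 + 11370 = 11560 Ω
  Rp3 = R5 ‖ Rs1 (parallel, both between nodes 1 and 3) = 1/(1/2.2 + 1/11560) = 2.2 Ω
R_th = 2.2 Ω

Final answer: V_th = -0.0008195 V, R_th = 2.2 Ω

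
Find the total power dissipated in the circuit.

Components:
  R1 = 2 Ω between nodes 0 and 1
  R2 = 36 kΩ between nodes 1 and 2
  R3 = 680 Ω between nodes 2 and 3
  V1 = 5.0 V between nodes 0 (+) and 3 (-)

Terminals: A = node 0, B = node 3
Nodal analysis, taking node 3 as the 0 V reference.
Source V1 fixes V_0 = 5 V.
KCL at each unknown node (sum of currents leaving = 0; resistances in Ω):
  Node 1: (V_1 - 5)/2 + (V_1 - V_2)/36000 = 0
  Node 2: (V_2 - V_1)/36000 + (V_2 - 0)/680 = 0
Collecting terms (coefficients in siemens):
  0.5·V_1 - 0.00002778·V_2 = 2.5
  0.001498·V_2 - 0.00002778·V_1 = 0
Determinant D = (0.5)(0.001498) - (-0.00002778)(-0.00002778) = 0.0007492
V_1 = [(2.5)(0.001498) - (-0.00002778)(0)]/D = 5 V
V_2 = [(0.5)(0) - (2.5)(-0.00002778)]/D = 0.09269 V
Power in each resistor, P = (ΔV)²/R:
  P_R1 = (5 - 5)²/2 = 0.00000003716 W
  P_R2 = (5 - 0.09269)²/36000 = 0.0006689 W
  P_R3 = (0.09269 - 0)²/680 = 0.00001263 W
P_total = P_R1 + P_R2 + P_R3 = 0.0006815 W

Final answer: 0.0006815 W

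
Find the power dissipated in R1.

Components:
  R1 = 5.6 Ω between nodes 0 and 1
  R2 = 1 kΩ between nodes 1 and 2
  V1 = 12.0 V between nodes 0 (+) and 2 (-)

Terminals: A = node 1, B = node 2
Nodal analysis, taking node 2 as the 0 V reference.
Source V1 fixes V_0 = 12 V.
KCL at each unknown node (sum of currents leaving = 0; resistances in Ω):
  Node 1: (V_1 - 12)/5.6 + (V_1 - 0)/1000 = 0
Collecting terms: 0.1796 × V_1 = 2.143  =>  V_1 = 11.93 V
I_R1 = (V_0 - V_1)/R1 = (12 - 11.93)/5.6 = 0.01193 A
P_R1 = I_R1² × R1 = (0.01193)² × 5.6 = 0.0007974 W

Final answer: 0.0007974 W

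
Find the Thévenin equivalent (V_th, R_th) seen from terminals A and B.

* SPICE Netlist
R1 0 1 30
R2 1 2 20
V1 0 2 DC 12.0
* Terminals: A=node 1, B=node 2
Step 1 — V_th is the open-circuit voltage V_A - V_B (nothing connected across the terminals).
Nodal analysis, taking node 2 as the 0 V reference.
Source V1 fixes V_0 = 12 V.
KCL at each unknown node (sum of currents leaving = 0; resistances in Ω):
  Node 1: (V_1 - 12)/30 + (V_1 - 0)/20 = 0
Collecting terms: 0.08333 × V_1 = 0.4  =>  V_1 = 4.8 V
V_th = V_1 - V_2 = 4.8 - 0 = 4.8 V
Step 2 — R_th: zero the source — replace V1 by a short circuit (node 2 merges into node 0) — and find the resistance seen between A (node 1) and B (node 0).
Reduce the network between node 1 (A) and node 0 (B) by series/parallel combination:
  Rp1 = R1 ‖ R2 (parallel, both between nodes 0 and 1) = 1/(1/30 + 1/20) = 12 Ω
R_th = 12 Ω

Final answer: V_th = 4.8 V, R_th = 12 Ω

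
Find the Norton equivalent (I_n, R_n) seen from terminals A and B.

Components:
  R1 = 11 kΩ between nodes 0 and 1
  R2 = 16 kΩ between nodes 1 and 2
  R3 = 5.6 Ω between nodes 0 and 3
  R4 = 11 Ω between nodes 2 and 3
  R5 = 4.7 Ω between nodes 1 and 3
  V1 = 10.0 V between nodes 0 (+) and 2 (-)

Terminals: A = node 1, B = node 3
Find the Thévenin equivalent first; then I_n = V_th/R_th and R_n = R_th.
Step 1 — V_th is the open-circuit voltage V_A - V_B (nothing connected across the terminals).
Nodal analysis, taking node 2 as the 0 V reference.
Source V1 fixes V_0 = 10 V.
KCL at each unknown node (sum of currents leaving = 0; resistances in Ω):
  Node 1: (V_1 - 10)/11000 + (V_1 - 0)/16000 + (V_1 - V_3)/4.7 = 0
  Node 3: (V_3 - 10)/5.6 + (V_3 - 0)/11 + (V_3 - V_1)/4.7 = 0
Collecting terms (coefficients in siemens):
  0.2129·V_1 - 0.2128·V_3 = 0.0009091
  0.4822·V_3 - 0.2128·V_1 = 1.786
Determinant D = (0.2129)(0.4822) - (-0.2128)(-0.2128) = 0.05741
V_1 = [(0.0009091)(0.4822) - (-0.2128)(1.786)]/D = 6.626 V
V_3 = [(0.2129)(1.786) - (0.0009091)(-0.2128)]/D = 6.626 V
V_th = V_1 - V_3 = 6.626 - 6.626 = -0.0005045 V
Step 2 — R_th: zero the source — replace V1 by a short circuit (node 2 merges into node 0) — and find the resistance seen between A (node 1) and B (node 3).
Reduce the network between node 1 (A) and node 3 (B) by series/parallel combination:
  Rp1 = R1 ‖ R2 (parallel, both between nodes 0 and 1) = 1/(1/11000 + 1/16000) = 6519 Ω
  Rp2 = R3 ‖ R4 (parallel, both between nodes 0 and 3) = 1/(1/5.6 + 1/11) = 3.711 Ω
  Rs1 = Rp1 + Rp2 (series, joined only at node 0) = 6519 + 3.711 = 6522 Ω
  Rp3 = R5 ‖ Rs1 (parallel, both between nodes 1 and 3) = 1/(1/4.7 + 1/6522) = 4.697 Ω
R_th = 4.697 Ω
I_n = V_th/R_th = -0.0005045/4.697 = -0.0001074 A, and R_n = R_th = 4.697 Ω

Final answer: I_n = -0.0001074 A, R_n = 4.697 Ω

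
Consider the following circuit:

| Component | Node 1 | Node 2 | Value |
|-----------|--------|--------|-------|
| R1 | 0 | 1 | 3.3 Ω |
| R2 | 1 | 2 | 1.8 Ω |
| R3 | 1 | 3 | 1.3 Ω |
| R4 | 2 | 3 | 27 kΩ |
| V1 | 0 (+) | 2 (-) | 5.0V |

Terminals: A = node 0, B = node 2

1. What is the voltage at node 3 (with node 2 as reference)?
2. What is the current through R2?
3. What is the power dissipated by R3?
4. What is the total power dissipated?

Nodal analysis, taking node 2 as the 0 V reference.
Source V1 fixes V_0 = 5 V.
KCL at each unknown node (sum of currents leaving = 0; resistances in Ω):
  Node 1: (V_1 - 5)/3.3 + (V_1 - 0)/1.8 + (V_1 - V_3)/1.3 = 0
  Node 3: (V_3 - V_1)/1.3 + (V_3 - 0)/27000 = 0
Collecting terms (coefficients in siemens):
  1.628·V_1 - 0.7692·V_3 = 1.515
  0.7693·V_3 - 0.7692·V_1 = 0
Determinant D = (1.628)(0.7693) - (-0.7692)(-0.7692) = 0.6605
V_1 = [(1.515)(0.7693) - (-0.7692)(0)]/D = 1.765 V
V_3 = [(1.628)(0) - (1.515)(-0.7692)]/D = 1.765 V
Part 1:
  Read off the nodal solution: V_3 = 1.765 V
Part 2:
  I_R2 = (V_1 - V_2)/R2 = (1.765 - 0)/1.8 = 0.9803 A
  Magnitude: I_R2 = 0.9803 A
Part 3:
  I_R3 = (V_1 - V_3)/R3 = (1.765 - 1.765)/1.3 = 0.00006535 A
  P_R3 = I_R3² × R3 = (0.00006535)² × 1.3 = 0.000000005552 W
Part 4:
  Power in each resistor, P = (ΔV)²/R:
    P_R1 = (5 - 1.765)²/3.3 = 3.172 W
    P_R2 = (1.765 - 0)²/1.8 = 1.73 W
    P_R3 = (1.765 - 1.765)²/1.3 = 0.000000005552 W
    P_R4 = (0 - 1.765)²/27000 = 0.0001153 W
  P_total = P_R1 + P_R2 + P_R3 + P_R4 = 4.902 W

Final answers:
1. V_3 = 1.765 V
2. I_R2 = 0.9803 A
3. P_R3 = 5.552e-09 W
4. P_total = 4.902 W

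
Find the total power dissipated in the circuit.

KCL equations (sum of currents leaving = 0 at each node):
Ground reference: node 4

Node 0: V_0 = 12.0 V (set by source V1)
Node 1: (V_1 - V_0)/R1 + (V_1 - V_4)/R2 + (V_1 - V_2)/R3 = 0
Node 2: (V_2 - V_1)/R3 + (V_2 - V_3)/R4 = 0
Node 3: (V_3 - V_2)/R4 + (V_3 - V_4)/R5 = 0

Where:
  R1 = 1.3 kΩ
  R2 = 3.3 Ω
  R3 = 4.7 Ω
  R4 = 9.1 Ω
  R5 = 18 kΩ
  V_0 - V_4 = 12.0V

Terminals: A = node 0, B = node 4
Nodal analysis, taking node 4 as the 0 V reference.
Source V1 fixes V_0 = 12 V.
KCL at each unknown node (sum of currents leaving = 0; resistances in Ω):
  Node 1: (V_1 - 12)/1300 + (V_1 - 0)/3.3 + (V_1 - V_2)/4.7 = 0
  Node 2: (V_2 - V_1)/4.7 + (V_2 - V_3)/9.1 = 0
  Node 3: (V_3 - V_2)/9.1 + (V_3 - 0)/18000 = 0
Collecting terms (coefficients in siemens):
  0.5166·V_1 - 0.2128·V_2 = 0.009231
  0.3227·V_2 - 0.2128·V_1 - 0.1099·V_3 = 0
  0.1099·V_3 - 0.1099·V_2 = 0
Solving these 3 simultaneous equations (Gaussian elimination) gives:
  V_1 = 0.03038 V, V_2 = 0.03037 V, V_3 = 0.03036 V
Power in each resistor, P = (ΔV)²/R:
  P_R1 = (12 - 0.03038)²/1300 = 0.1102 W
  P_R2 = (0.03038 - 0)²/3.3 = 0.0002797 W
  P_R3 = (0.03038 - 0.03037)²/4.7 = 0.00000000001337 W
  P_R4 = (0.03037 - 0.03036)²/9.1 = 0.00000000002588 W
  P_R5 = (0.03036 - 0)²/18000 = 0.00000005119 W
P_total = P_R1 + P_R2 + P_R3 + P_R4 + P_R5 = 0.1105 W

Final answer: 0.1105 W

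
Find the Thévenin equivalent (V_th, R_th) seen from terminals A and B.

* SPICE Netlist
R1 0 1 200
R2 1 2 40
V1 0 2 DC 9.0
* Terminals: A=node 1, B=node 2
Step 1 — V_th is the open-circuit voltage V_A - V_B (nothing connected across the terminals).
Nodal analysis, taking node 2 as the 0 V reference.
Source V1 fixes V_0 = 9 V.
KCL at each unknown node (sum of currents leaving = 0; resistances in Ω):
  Node 1: (V_1 - 9)/200 + (V_1 - 0)/40 = 0
Collecting terms: 0.03 × V_1 = 0.045  =>  V_1 = 1.5 V
V_th = V_1 - V_2 = 1.5 - 0 = 1.5 V
Step 2 — R_th: zero the source — replace V1 by a short circuit (node 2 merges into node 0) — and find the resistance seen between A (node 1) and B (node 0).
Reduce the network between node 1 (A) and node 0 (B) by series/parallel combination:
  Rp1 = R1 ‖ R2 (parallel, both between nodes 0 and 1) = 1/(1/200 + 1/40) = 33.33 Ω
R_th = 33.33 Ω

Final answer: V_th = 1.5 V, R_th = 33.33 Ω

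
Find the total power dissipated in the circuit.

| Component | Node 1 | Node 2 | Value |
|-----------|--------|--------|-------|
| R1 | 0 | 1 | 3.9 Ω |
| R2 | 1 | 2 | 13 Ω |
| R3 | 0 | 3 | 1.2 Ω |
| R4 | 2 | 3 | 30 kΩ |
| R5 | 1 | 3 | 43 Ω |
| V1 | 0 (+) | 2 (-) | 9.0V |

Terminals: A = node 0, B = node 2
Nodal analysis, taking node 2 as the 0 V reference.
Source V1 fixes V_0 = 9 V.
KCL at each unknown node (sum of currents leaving = 0; resistances in Ω):
  Node 1: (V_1 - 9)/3.9 + (V_1 - 0)/13 + (V_1 - V_3)/43 = 0
  Node 3: (V_3 - 9)/1.2 + (V_3 - 0)/30000 + (V_3 - V_1)/43 = 0
Collecting terms (coefficients in siemens):
  0.3566·V_1 - 0.02326·V_3 = 2.308
  0.8566·V_3 - 0.02326·V_1 = 7.5
Determinant D = (0.3566)(0.8566) - (-0.02326)(-0.02326) = 0.3049
V_1 = [(2.308)(0.8566) - (-0.02326)(7.5)]/D = 7.055 V
V_3 = [(0.3566)(7.5) - (2.308)(-0.02326)]/D = 8.947 V
Power in each resistor, P = (ΔV)²/R:
  P_R1 = (9 - 7.055)²/3.9 = 0.9699 W
  P_R2 = (7.055 - 0)²/13 = 3.829 W
  P_R3 = (9 - 8.947)²/1.2 = 0.002354 W
  P_R4 = (0 - 8.947)²/30000 = 0.002668 W
  P_R5 = (7.055 - 8.947)²/43 = 0.08323 W
P_total = P_R1 + P_R2 + P_R3 + P_R4 + P_R5 = 4.887 W

Final answer: 4.887 W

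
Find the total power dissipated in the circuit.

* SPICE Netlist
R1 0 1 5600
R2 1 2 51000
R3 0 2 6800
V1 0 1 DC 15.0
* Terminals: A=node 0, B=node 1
Nodal analysis, taking node 1 as the 0 V reference.
Source V1 fixes V_0 = 15 V.
KCL at each unknown node (sum of currents leaving = 0; resistances in Ω):
  Node 2: (V_2 - 0)/51000 + (V_2 - 15)/6800 = 0
Collecting terms: 0.0001667 × V_2 = 0.002206  =>  V_2 = 13.24 V
Power in each resistor, P = (ΔV)²/R:
  P_R1 = (15 - 0)²/5600 = 0.04018 W
  P_R2 = (0 - 13.24)²/51000 = 0.003435 W
  P_R3 = (15 - 13.24)²/6800 = 0.000458 W
P_total = P_R1 + P_R2 + P_R3 = 0.04407 W

Final answer: 0.04407 W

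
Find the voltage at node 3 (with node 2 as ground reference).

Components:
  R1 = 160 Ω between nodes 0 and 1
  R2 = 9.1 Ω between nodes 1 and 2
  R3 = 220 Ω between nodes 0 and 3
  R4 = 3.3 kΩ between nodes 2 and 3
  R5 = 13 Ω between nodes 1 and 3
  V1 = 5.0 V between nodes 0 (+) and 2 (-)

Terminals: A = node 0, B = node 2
Nodal analysis, taking node 2 as the 0 V reference.
Source V1 fixes V_0 = 5 V.
KCL at each unknown node (sum of currents leaving = 0; resistances in Ω):
  Node 1: (V_1 - 5)/160 + (V_1 - 0)/9.1 + (V_1 - V_3)/13 = 0
  Node 3: (V_3 - 5)/220 + (V_3 - 0)/3300 + (V_3 - V_1)/13 = 0
Collecting terms (coefficients in siemens):
  0.1931·V_1 - 0.07692·V_3 = 0.03125
  0.08177·V_3 - 0.07692·V_1 = 0.02273
Determinant D = (0.1931)(0.08177) - (-0.07692)(-0.07692) = 0.00987
V_1 = [(0.03125)(0.08177) - (-0.07692)(0.02273)]/D = 0.436 V
V_3 = [(0.1931)(0.02273) - (0.03125)(-0.07692)]/D = 0.6881 V
The requested potential is V_3 = 0.6881 V.

Final answer: V_3 = 0.6881 V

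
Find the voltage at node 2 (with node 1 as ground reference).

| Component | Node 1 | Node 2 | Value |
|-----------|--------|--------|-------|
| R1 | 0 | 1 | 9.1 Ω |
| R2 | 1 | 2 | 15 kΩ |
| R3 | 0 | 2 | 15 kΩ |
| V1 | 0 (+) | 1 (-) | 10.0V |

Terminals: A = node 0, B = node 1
Nodal analysis, taking node 1 as the 0 V reference.
Source V1 fixes V_0 = 10 V.
KCL at each unknown node (sum of currents leaving = 0; resistances in Ω):
  Node 2: (V_2 - 0)/15000 + (V_2 - 10)/15000 = 0
Collecting terms: 0.0001333 × V_2 = 0.0006667  =>  V_2 = 5 V
The requested potential is V_2 = 5 V.

Final answer: V_2 = 5 V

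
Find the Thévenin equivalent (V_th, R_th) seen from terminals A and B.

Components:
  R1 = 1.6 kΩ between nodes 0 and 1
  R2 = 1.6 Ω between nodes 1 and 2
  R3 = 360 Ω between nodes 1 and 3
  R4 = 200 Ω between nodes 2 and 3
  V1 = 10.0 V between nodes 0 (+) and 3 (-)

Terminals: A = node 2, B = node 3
Step 1 — V_th is the open-circuit voltage V_A - V_B (nothing connected across the terminals).
Nodal analysis, taking node 3 as the 0 V reference.
Source V1 fixes V_0 = 10 V.
KCL at each unknown node (sum of currents leaving = 0; resistances in Ω):
  Node 1: (V_1 - 10)/1600 + (V_1 - V_2)/1.6 + (V_1 - 0)/360 = 0
  Node 2: (V_2 - V_1)/1.6 + (V_2 - 0)/200 = 0
Collecting terms (coefficients in siemens):
  0.6284·V_1 - 0.625·V_2 = 0.00625
  0.63·V_2 - 0.625·V_1 = 0
Determinant D = (0.6284)(0.63) - (-0.625)(-0.625) = 0.005269
V_1 = [(0.00625)(0.63) - (-0.625)(0)]/D = 0.7473 V
V_2 = [(0.6284)(0) - (0.00625)(-0.625)]/D = 0.7414 V
V_th = V_2 - V_3 = 0.7414 - 0 = 0.7414 V
Step 2 — R_th: zero the source — replace V1 by a short circuit (node 3 merges into node 0) — and find the resistance seen between A (node 2) and B (node 0).
Reduce the network between node 2 (A) and node 0 (B) by series/parallel combination:
  Rp1 = R1 ‖ R3 (parallel, both between nodes 0 and 1) = 1/(1/1600 + 1/360) = 293.9 Ω
  Rs1 = R2 + Rp1 (series, joined only at node 1) = 1.6 + 293.9 = 295.5 Ω
  Rp2 = R4 ‖ Rs1 (parallel, both between nodes 0 and 2) = 1/(1/200 + 1/295.5) = 119.3 Ω
R_th = 119.3 Ω

Final answer: V_th = 0.7414 V, R_th = 119.3 Ω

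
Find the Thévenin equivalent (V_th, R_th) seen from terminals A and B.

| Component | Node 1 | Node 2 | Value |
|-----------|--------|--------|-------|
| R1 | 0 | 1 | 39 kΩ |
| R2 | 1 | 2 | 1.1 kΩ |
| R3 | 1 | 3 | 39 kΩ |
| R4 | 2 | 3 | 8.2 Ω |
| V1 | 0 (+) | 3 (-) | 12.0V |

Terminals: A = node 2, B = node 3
Step 1 — V_th is the open-circuit voltage V_A - V_B (nothing connected across the terminals).
Nodal analysis, taking node 3 as the 0 V reference.
Source V1 fixes V_0 = 12 V.
KCL at each unknown node (sum of currents leaving = 0; resistances in Ω):
  Node 1: (V_1 - 12)/39000 + (V_1 - V_2)/1100 + (V_1 - 0)/39000 = 0
  Node 2: (V_2 - V_1)/1100 + (V_2 - 0)/8.2 = 0
Collecting terms (coefficients in siemens):
  0.0009604·V_1 - 0.0009091·V_2 = 0.0003077
  0.1229·V_2 - 0.0009091·V_1 = 0
Determinant D = (0.0009604)(0.1229) - (-0.0009091)(-0.0009091) = 0.0001172
V_1 = [(0.0003077)(0.1229) - (-0.0009091)(0)]/D = 0.3226 V
V_2 = [(0.0009604)(0) - (0.0003077)(-0.0009091)]/D = 0.002387 V
V_th = V_2 - V_3 = 0.002387 - 0 = 0.002387 V
Step 2 — R_th: zero the source — replace V1 by a short circuit (node 3 merges into node 0) — and find the resistance seen between A (node 2) and B (node 0).
Reduce the network between node 2 (A) and node 0 (B) by series/parallel combination:
  Rp1 = R1 ‖ R3 (parallel, both between nodes 0 and 1) = 1/(1/39000 + 1/39000) = 19500 Ω
  Rs1 = R2 + Rp1 (series, joined only at node 1) = 1100 + 19500 = 20600 Ω
  Rp2 = R4 ‖ Rs1 (parallel, both between nodes 0 and 2) = 1/(1/8.2 + 1/20600) = 8.197 Ω
R_th = 8.197 Ω

Final answer: V_th = 0.002387 V, R_th = 8.197 Ω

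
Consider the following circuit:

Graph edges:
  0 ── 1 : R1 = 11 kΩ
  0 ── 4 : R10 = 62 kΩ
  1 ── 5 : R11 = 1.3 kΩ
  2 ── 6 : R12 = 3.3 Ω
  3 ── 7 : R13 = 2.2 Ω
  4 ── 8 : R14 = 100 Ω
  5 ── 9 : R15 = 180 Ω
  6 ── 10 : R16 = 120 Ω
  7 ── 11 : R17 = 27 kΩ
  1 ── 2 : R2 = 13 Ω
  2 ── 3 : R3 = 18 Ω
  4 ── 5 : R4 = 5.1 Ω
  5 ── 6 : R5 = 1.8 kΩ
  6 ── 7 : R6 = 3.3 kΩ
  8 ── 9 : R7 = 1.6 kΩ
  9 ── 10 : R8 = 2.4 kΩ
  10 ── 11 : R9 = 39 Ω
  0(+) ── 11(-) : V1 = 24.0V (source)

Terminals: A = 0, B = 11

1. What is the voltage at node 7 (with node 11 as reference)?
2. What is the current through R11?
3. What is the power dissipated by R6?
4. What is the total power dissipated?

Nodal analysis, taking node 11 as the 0 V reference.
Source V1 fixes V_0 = 24 V.
KCL at each unknown node (sum of currents leaving = 0; resistances in Ω):
  Node 1: (V_1 - 24)/11000 + (V_1 - V_2)/13 + (V_1 - V_5)/1300 = 0
  Node 2: (V_2 - V_1)/13 + (V_2 - V_3)/18 + (V_2 - V_6)/3.3 = 0
  Node 3: (V_3 - V_2)/18 + (V_3 - V_7)/2.2 = 0
  Node 4: (V_4 - V_5)/5.1 + (V_4 - 24)/62000 + (V_4 - V_8)/100 = 0
  Node 5: (V_5 - V_4)/5.1 + (V_5 - V_6)/1800 + (V_5 - V_1)/1300 + (V_5 - V_9)/180 = 0
  Node 6: (V_6 - V_5)/1800 + (V_6 - V_7)/3300 + (V_6 - V_2)/3.3 + (V_6 - V_10)/120 = 0
  Node 7: (V_7 - V_6)/3300 + (V_7 - V_3)/2.2 + (V_7 - 0)/27000 = 0
  Node 8: (V_8 - V_9)/1600 + (V_8 - V_4)/100 = 0
  Node 9: (V_9 - V_8)/1600 + (V_9 - V_10)/2400 + (V_9 - V_5)/180 = 0
  Node 10: (V_10 - V_9)/2400 + (V_10 - 0)/39 + (V_10 - V_6)/120 = 0
Collecting terms (coefficients in siemens):
  0.07778·V_1 - 0.07692·V_2 - 0.0007692·V_5 = 0.002182
  0.4355·V_2 - 0.07692·V_1 - 0.05556·V_3 - 0.303·V_6 = 0
  0.5101·V_3 - 0.05556·V_2 - 0.4545·V_7 = 0
  0.2061·V_4 - 0.1961·V_5 - 0.01·V_8 = 0.0003871
  0.203·V_5 - 0.0007692·V_1 - 0.1961·V_4 - 0.0005556·V_6 - 0.005556·V_9 = 0
  0.3122·V_6 - 0.303·V_2 - 0.0005556·V_5 - 0.000303·V_7 - 0.008333·V_10 = 0
  0.4549·V_7 - 0.4545·V_3 - 0.000303·V_6 = 0
  0.01063·V_8 - 0.01·V_4 - 0.000625·V_9 = 0
  0.006597·V_9 - 0.005556·V_5 - 0.000625·V_8 - 0.0004167·V_10 = 0
  0.03439·V_10 - 0.008333·V_6 - 0.0004167·V_9 = 0
Solving these 10 simultaneous equations (Gaussian elimination) gives:
  V_1 = 0.4142 V, V_2 = 0.3849 V, V_3 = 0.3846 V, V_4 = 0.5527 V
  V_5 = 0.5508 V, V_6 = 0.3776 V, V_7 = 0.3846 V, V_8 = 0.5509 V
  V_9 = 0.5222 V, V_10 = 0.09782 V
Part 1:
  Read off the nodal solution: V_7 = 0.3846 V
Part 2:
  I_R11 = (V_1 - V_5)/R11 = (0.4142 - 0.5508)/1300 = -0.0001051 A
  Magnitude: I_R11 = 0.0001051 A
Part 3:
  I_R6 = (V_6 - V_7)/R6 = (0.3776 - 0.3846)/3300 = -0.000002133 A
  P_R6 = I_R6² × R6 = (-0.000002133)² × 3300 = 0.00000001501 W
Part 4:
  Power in each resistor, P = (ΔV)²/R:
    P_R1 = (24 - 0.4142)²/11000 = 0.05057 W
    P_R2 = (0.4142 - 0.3849)²/13 = 0.00006577 W
    P_R3 = (0.3849 - 0.3846)²/18 = 0.000000004828 W
    P_R4 = (0.5527 - 0.5508)²/5.1 = 0.000000662 W
    P_R5 = (0.5508 - 0.3776)²/1800 = 0.00001667 W
    P_R6 = (0.3776 - 0.3846)²/3300 = 0.00000001501 W
    P_R7 = (0.5509 - 0.5222)²/1600 = 0.0000005131 W
    P_R8 = (0.5222 - 0.09782)²/2400 = 0.00007505 W
    P_R9 = (0.09782 - 0)²/39 = 0.0002453 W
    P_R10 = (24 - 0.5527)²/62000 = 0.008867 W
    P_R11 = (0.4142 - 0.5508)²/1300 = 0.00001436 W
    P_R12 = (0.3849 - 0.3776)²/3.3 = 0.00001645 W
    P_R13 = (0.3846 - 0.3846)²/2.2 = 0.0000000005901 W
    P_R14 = (0.5527 - 0.5509)²/100 = 0.00000003207 W
    P_R15 = (0.5508 - 0.5222)²/180 = 0.000004546 W
    P_R16 = (0.3776 - 0.09782)²/120 = 0.0006522 W
    P_R17 = (0.3846 - 0)²/27000 = 0.000005479 W
  P_total = P_R1 + P_R2 + P_R3 + P_R4 + P_R5 + P_R6 + P_R7 + P_R8 + P_R9 + P_R10 + P_R11 + P_R12 + P_R13 + P_R14 + P_R15 + P_R16 + P_R17 = 0.06054 W

Final answers:
1. V_7 = 0.3846 V
2. I_R11 = 0.0001051 A
3. P_R6 = 1.501e-08 W
4. P_total = 0.06054 W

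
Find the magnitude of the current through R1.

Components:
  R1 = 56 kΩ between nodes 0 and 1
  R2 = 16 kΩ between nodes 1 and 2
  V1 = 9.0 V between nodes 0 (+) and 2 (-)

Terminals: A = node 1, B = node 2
Nodal analysis, taking node 2 as the 0 V reference.
Source V1 fixes V_0 = 9 V.
KCL at each unknown node (sum of currents leaving = 0; resistances in Ω):
  Node 1: (V_1 - 9)/56000 + (V_1 - 0)/16000 = 0
Collecting terms: 0.00008036 × V_1 = 0.0001607  =>  V_1 = 2 V
I_R1 = (V_0 - V_1)/R1 = (9 - 2)/56000 = 0.000125 A
|I_R1| = 0.000125 A

Final answer: |I_R1| = 0.000125 A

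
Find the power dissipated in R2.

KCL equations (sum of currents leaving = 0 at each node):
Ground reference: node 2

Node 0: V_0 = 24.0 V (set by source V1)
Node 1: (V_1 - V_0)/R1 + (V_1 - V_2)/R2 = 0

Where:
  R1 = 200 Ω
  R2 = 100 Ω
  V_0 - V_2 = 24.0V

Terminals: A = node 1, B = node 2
Nodal analysis, taking node 2 as the 0 V reference.
Source V1 fixes V_0 = 24 V.
KCL at each unknown node (sum of currents leaving = 0; resistances in Ω):
  Node 1: (V_1 - 24)/200 + (V_1 - 0)/100 = 0
Collecting terms: 0.015 × V_1 = 0.12  =>  V_1 = 8 V
I_R2 = (V_1 - V_2)/R2 = (8 - 0)/100 = 0.08 A
P_R2 = I_R2² × R2 = (0.08)² × 100 = 0.64 W

Final answer: 0.64 W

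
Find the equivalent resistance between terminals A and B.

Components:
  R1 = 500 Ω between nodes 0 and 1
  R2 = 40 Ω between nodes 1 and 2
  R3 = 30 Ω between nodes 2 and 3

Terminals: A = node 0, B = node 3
Reduce the network between node 0 (A) and node 3 (B) by series/parallel combination:
  Rs1 = R1 + R2 (series, joined only at node 1) = 500 + 40 = 540 Ω
  Rs2 = R3 + Rs1 (series, joined only at node 2) = 30 + 540 = 570 Ω
R_eq = 570 Ω

Final answer: 570 Ω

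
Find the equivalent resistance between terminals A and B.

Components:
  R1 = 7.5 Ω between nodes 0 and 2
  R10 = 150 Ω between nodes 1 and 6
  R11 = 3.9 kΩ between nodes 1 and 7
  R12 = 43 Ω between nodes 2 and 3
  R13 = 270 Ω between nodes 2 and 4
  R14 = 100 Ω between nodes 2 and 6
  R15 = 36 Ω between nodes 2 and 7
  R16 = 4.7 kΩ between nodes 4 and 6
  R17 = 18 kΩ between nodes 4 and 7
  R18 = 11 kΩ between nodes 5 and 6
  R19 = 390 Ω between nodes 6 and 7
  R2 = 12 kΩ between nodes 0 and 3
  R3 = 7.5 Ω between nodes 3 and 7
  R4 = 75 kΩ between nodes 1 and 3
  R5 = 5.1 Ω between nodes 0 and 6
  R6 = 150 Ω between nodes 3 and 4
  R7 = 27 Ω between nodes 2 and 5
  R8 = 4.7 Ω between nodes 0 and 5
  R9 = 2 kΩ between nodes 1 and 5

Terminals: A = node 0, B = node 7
The network is not a plain series/parallel combination. Inject a 1 A test current into terminal A (node 0) and return it from terminal B (node 7); then R_eq = V_A / (1 A).
Nodal analysis, taking node 7 as the 0 V reference.
Current source I_test pushes 1 A into node 0 and draws it out of node 7.
KCL at each unknown node (sum of currents leaving = 0; resistances in Ω):
  Node 0: (V_0 - V_2)/7.5 + (V_0 - V_3)/12000 + (V_0 - V_6)/5.1 + (V_0 - V_5)/4.7 - 1 = 0
  Node 1: (V_1 - V_3)/75000 + (V_1 - V_5)/2000 + (V_1 - V_6)/150 + (V_1 - 0)/3900 = 0
  Node 2: (V_2 - V_0)/7.5 + (V_2 - V_5)/27 + (V_2 - V_3)/43 + (V_2 - V_4)/270 + (V_2 - V_6)/100 + (V_2 - 0)/36 = 0
  Node 3: (V_3 - V_0)/12000 + (V_3 - V_1)/75000 + (V_3 - V_2)/43 + (V_3 - 0)/7.5 + (V_3 - V_4)/150 = 0
  Node 4: (V_4 - V_2)/270 + (V_4 - V_3)/150 + (V_4 - V_6)/4700 + (V_4 - 0)/18000 = 0
  Node 5: (V_5 - V_0)/4.7 + (V_5 - V_1)/2000 + (V_5 - V_2)/27 + (V_5 - V_6)/11000 = 0
  Node 6: (V_6 - V_0)/5.1 + (V_6 - V_1)/150 + (V_6 - V_2)/100 + (V_6 - V_4)/4700 + (V_6 - V_5)/11000 + (V_6 - 0)/390 = 0
Collecting terms (coefficients in siemens):
  0.5423·V_0 - 0.1333·V_2 - 0.00008333·V_3 - 0.2128·V_5 - 0.1961·V_6 = 1
  0.007436·V_1 - 0.00001333·V_3 - 0.0005·V_5 - 0.006667·V_6 = 0
  0.2351·V_2 - 0.1333·V_0 - 0.02326·V_3 - 0.003704·V_4 - 0.03704·V_5 - 0.01·V_6 = 0
  0.1634·V_3 - 0.00008333·V_0 - 0.00001333·V_1 - 0.02326·V_2 - 0.006667·V_4 = 0
  0.01064·V_4 - 0.003704·V_2 - 0.006667·V_3 - 0.0002128·V_6 = 0
  0.2504·V_5 - 0.2128·V_0 - 0.0005·V_1 - 0.03704·V_2 - 0.00009091·V_6 = 0
  0.2156·V_6 - 0.1961·V_0 - 0.006667·V_1 - 0.01·V_2 - 0.0002128·V_4 - 0.00009091·V_5 = 0
Solving these 7 simultaneous equations (Gaussian elimination) gives:
  V_0 = 24.22 V, V_1 = 22.75 V, V_2 = 18.87 V, V_3 = 3.067 V
  V_4 = 8.964 V, V_5 = 23.42 V, V_6 = 23.62 V
R_eq = V_0 / 1 A = 24.22 Ω

Final answer: 24.22 Ω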